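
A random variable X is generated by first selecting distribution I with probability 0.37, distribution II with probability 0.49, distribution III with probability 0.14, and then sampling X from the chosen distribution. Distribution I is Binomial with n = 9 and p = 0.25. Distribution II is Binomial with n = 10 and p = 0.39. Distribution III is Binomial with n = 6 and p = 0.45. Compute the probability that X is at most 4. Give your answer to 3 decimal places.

0.805

Conditional on each component, P(X ≤ 4): I: 0.951073; II: 0.657962; III: 0.930802.
By total probability, P(X ≤ 4) = 0.37·0.951073 + 0.49·0.657962 + 0.14·0.930802 = 0.80461.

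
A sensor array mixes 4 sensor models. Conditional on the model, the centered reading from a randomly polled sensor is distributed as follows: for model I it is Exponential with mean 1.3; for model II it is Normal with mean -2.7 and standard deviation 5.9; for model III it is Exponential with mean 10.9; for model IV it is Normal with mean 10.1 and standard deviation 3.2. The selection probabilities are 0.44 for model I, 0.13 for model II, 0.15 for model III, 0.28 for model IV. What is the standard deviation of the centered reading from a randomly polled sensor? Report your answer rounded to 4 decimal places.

Per component, I: μ=1.3, E[X²]=3.38; II: μ=-2.7, E[X²]=42.1; III: μ=10.9, E[X²]=237.62; IV: μ=10.1, E[X²]=112.25.
E[X] = 0.44·1.3 + 0.13·-2.7 + 0.15·10.9 + 0.28·10.1 = 4.684.
E[X²] = 0.44·3.38 + 0.13·42.1 + 0.15·237.62 + 0.28·112.25 = 74.0332.
Var(X) = E[X²] − (E[X])² = 74.0332 − 21.9399 = 52.0933.
SD(X) = √52.0933 = 7.21757.

7.2176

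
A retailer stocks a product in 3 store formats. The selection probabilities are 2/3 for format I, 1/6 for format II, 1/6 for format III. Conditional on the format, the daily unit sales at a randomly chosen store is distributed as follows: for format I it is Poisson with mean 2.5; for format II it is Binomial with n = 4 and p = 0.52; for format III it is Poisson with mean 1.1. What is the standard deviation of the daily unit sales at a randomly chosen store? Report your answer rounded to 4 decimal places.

Per component, I: μ=2.5, E[X²]=8.75; II: μ=2.08, E[X²]=5.3248; III: μ=1.1, E[X²]=2.31.
E[X] = 0.666667·2.5 + 0.166667·2.08 + 0.166667·1.1 = 2.19667.
E[X²] = 0.666667·8.75 + 0.166667·5.3248 + 0.166667·2.31 = 7.1058.
Var(X) = E[X²] − (E[X])² = 7.1058 − 4.82534 = 2.28046.
SD(X) = √2.28046 = 1.51012.

1.5101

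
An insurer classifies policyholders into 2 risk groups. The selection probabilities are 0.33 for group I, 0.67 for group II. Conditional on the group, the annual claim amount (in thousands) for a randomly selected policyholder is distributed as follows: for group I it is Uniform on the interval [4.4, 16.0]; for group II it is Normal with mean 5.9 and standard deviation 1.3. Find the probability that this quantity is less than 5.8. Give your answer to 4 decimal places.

Conditional on each group, P(X < 5.8): I: 0.12069; II: 0.469342.
By total probability, P(X < 5.8) = 0.33·0.12069 + 0.67·0.469342 = 0.354287.

0.3543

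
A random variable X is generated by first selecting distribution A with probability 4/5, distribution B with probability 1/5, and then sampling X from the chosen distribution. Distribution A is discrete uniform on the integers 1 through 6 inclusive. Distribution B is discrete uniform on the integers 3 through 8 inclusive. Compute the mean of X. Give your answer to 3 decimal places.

Component means — A: 3.5; B: 5.5.
E[X] = 0.8·3.5 + 0.2·5.5 = 3.9.

3.900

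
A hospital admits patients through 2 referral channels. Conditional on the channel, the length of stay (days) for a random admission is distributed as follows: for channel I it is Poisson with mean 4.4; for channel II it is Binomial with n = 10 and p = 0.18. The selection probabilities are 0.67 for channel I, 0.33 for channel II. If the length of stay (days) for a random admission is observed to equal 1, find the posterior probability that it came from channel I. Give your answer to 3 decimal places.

Likelihoods P(X=1 | ·): I: 0.0540203; II: 0.301715.
Posterior ∝ prior × likelihood. Numerator for I: 0.67·0.0540203 = 0.0361936.
Normalizing constant: 0.67·0.0540203 + 0.33·0.301715 = 0.13576.
P(I | observation) = 0.0361936 / 0.13576 = 0.266601.

0.267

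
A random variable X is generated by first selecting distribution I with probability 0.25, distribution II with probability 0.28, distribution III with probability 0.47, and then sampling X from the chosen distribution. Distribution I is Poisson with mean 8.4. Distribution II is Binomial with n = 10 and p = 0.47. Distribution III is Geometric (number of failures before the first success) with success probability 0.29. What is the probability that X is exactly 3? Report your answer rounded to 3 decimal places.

Conditional on each component, P(X = 3): I: 0.0222133; II: 0.146354; III: 0.103794.
By total probability, P(X = 3) = 0.25·0.0222133 + 0.28·0.146354 + 0.47·0.103794 = 0.0953158.

0.095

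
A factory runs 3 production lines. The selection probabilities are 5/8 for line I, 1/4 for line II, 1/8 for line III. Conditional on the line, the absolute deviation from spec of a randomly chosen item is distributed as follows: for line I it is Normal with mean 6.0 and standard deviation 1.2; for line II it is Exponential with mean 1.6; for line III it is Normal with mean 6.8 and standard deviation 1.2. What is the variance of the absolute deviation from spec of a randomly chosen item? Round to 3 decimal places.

Per component, I: μ=6, E[X²]=37.44; II: μ=1.6, E[X²]=5.12; III: μ=6.8, E[X²]=47.68.
E[X] = 0.625·6 + 0.25·1.6 + 0.125·6.8 = 5.
E[X²] = 0.625·37.44 + 0.25·5.12 + 0.125·47.68 = 30.64.
Var(X) = E[X²] − (E[X])² = 30.64 − 25 = 5.64.

5.640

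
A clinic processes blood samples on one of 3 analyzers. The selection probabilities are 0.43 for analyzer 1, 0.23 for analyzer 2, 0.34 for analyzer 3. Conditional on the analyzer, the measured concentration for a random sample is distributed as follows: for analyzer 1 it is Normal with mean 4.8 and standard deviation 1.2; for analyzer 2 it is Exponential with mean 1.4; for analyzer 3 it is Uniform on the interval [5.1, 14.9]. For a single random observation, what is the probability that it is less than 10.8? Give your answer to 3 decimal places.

0.858

Conditional on each analyzer, P(X < 10.8): 1: 1; 2: 0.999554; 3: 0.581633.
By total probability, P(X < 10.8) = 0.43·1 + 0.23·0.999554 + 0.34·0.581633 = 0.857652.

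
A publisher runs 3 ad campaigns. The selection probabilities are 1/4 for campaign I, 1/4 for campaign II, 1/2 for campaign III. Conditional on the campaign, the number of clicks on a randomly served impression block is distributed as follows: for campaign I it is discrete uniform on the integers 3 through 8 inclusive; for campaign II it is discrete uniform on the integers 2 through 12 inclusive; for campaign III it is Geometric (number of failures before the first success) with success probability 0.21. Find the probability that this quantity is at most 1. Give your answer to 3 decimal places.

0.188

Conditional on each campaign, P(X ≤ 1): I: 0; II: 0; III: 0.3759.
By total probability, P(X ≤ 1) = 0.25·0 + 0.25·0 + 0.5·0.3759 = 0.18795.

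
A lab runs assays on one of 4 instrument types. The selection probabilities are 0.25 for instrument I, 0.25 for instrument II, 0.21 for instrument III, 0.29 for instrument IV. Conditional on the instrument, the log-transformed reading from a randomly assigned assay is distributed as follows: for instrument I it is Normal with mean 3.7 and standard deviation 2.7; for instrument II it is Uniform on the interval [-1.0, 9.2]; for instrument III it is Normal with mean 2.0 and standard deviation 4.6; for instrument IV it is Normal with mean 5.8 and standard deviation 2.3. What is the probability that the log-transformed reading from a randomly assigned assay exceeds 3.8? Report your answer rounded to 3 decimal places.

Conditional on each instrument, P(X > 3.8): I: 0.485228; II: 0.529412; III: 0.347786; IV: 0.807731.
By total probability, P(X > 3.8) = 0.25·0.485228 + 0.25·0.529412 + 0.21·0.347786 + 0.29·0.807731 = 0.560937.

0.561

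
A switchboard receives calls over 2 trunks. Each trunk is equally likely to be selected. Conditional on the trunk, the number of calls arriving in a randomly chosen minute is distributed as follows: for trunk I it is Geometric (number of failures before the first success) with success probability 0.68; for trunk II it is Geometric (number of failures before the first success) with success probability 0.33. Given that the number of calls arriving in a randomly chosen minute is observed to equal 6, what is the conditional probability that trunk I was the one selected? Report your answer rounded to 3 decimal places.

0.024

Likelihoods P(X=6 | ·): I: 0.000730144; II: 0.0298513.
Posterior ∝ prior × likelihood. Numerator for I: 0.5·0.000730144 = 0.000365072.
Normalizing constant: 0.5·0.000730144 + 0.5·0.0298513 = 0.0152907.
P(I | observation) = 0.000365072 / 0.0152907 = 0.0238754.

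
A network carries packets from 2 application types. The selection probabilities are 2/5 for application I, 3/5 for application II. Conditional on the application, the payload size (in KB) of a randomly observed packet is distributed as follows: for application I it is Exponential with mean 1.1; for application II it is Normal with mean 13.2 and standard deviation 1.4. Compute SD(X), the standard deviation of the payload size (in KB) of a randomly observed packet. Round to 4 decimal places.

Per component, I: μ=1.1, E[X²]=2.42; II: μ=13.2, E[X²]=176.2.
E[X] = 0.4·1.1 + 0.6·13.2 = 8.36.
E[X²] = 0.4·2.42 + 0.6·176.2 = 106.688.
Var(X) = E[X²] − (E[X])² = 106.688 − 69.8896 = 36.7984.
SD(X) = √36.7984 = 6.06617.

6.0662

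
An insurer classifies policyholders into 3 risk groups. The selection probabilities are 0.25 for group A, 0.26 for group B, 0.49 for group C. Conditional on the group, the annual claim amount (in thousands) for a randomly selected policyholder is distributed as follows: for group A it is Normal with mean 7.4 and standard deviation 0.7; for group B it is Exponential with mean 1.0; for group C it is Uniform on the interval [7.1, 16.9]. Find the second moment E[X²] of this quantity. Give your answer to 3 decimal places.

For each component E[X²] = Var + (mean)², giving A: 55.25; B: 2; C: 152.003.
Overall E[X²] = 0.25·55.25 + 0.26·2 + 0.49·152.003 = 88.8141.

88.814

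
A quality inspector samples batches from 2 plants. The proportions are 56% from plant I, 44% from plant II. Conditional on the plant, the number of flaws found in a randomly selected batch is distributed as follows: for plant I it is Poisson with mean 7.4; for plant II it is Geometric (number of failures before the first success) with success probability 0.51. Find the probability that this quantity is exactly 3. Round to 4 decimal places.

0.0495

Conditional on each plant, P(X = 3): I: 0.0412824; II: 0.060001.
By total probability, P(X = 3) = 0.56·0.0412824 + 0.44·0.060001 = 0.0495186.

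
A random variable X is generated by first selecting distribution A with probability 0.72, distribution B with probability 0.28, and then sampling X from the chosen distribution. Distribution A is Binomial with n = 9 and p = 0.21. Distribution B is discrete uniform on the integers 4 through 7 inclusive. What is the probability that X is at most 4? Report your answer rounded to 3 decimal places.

0.773

Conditional on each component, P(X ≤ 4): A: 0.975972; B: 0.25.
By total probability, P(X ≤ 4) = 0.72·0.975972 + 0.28·0.25 = 0.7727.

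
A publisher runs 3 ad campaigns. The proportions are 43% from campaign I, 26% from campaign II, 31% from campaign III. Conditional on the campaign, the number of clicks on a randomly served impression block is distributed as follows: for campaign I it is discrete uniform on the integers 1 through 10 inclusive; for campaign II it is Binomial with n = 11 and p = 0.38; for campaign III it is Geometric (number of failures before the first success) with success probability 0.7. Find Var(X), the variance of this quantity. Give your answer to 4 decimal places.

Per component, I: μ=5.5, E[X²]=38.5; II: μ=4.18, E[X²]=20.064; III: μ=0.428571, E[X²]=0.795918.
E[X] = 0.43·5.5 + 0.26·4.18 + 0.31·0.428571 = 3.58466.
E[X²] = 0.43·38.5 + 0.26·20.064 + 0.31·0.795918 = 22.0184.
Var(X) = E[X²] − (E[X])² = 22.0184 − 12.8498 = 9.16861.

9.1686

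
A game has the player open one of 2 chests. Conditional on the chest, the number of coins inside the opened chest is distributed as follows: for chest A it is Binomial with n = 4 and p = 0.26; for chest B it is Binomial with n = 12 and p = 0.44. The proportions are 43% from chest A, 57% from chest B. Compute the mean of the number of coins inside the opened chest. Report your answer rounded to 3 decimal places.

Component means — A: 1.04; B: 5.28.
E[X] = 0.43·1.04 + 0.57·5.28 = 3.4568.

3.457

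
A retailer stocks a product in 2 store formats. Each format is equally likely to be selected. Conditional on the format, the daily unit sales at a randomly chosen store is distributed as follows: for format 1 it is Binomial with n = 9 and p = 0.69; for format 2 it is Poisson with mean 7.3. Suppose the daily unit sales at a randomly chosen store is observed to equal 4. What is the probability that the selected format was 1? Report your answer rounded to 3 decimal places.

0.506

Likelihoods P(X=4 | ·): 1: 0.0817665; 2: 0.0799338.
Posterior ∝ prior × likelihood. Numerator for 1: 0.5·0.0817665 = 0.0408832.
Normalizing constant: 0.5·0.0817665 + 0.5·0.0799338 = 0.0808501.
P(1 | observation) = 0.0408832 / 0.0808501 = 0.505667.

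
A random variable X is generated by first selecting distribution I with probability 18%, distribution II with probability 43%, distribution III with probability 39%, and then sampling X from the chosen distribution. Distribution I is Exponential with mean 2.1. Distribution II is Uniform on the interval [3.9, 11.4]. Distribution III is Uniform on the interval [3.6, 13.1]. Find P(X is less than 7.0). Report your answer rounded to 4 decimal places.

Conditional on each component, P(X < 7.0): I: 0.964326; II: 0.413333; III: 0.357895.
By total probability, P(X < 7.0) = 0.18·0.964326 + 0.43·0.413333 + 0.39·0.357895 = 0.490891.

0.4909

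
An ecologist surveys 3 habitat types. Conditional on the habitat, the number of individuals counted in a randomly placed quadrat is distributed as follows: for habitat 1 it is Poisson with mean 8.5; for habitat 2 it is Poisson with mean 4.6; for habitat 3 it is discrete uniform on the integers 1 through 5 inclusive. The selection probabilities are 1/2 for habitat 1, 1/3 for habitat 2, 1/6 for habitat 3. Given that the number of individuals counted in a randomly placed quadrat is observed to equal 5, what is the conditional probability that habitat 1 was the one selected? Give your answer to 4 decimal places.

0.2928

Likelihoods P(X=5 | ·): 1: 0.0752333; 2: 0.172526; 3: 0.2.
Posterior ∝ prior × likelihood. Numerator for 1: 0.5·0.0752333 = 0.0376167.
Normalizing constant: 0.5·0.0752333 + 0.333333·0.172526 + 0.166667·0.2 = 0.128458.
P(1 | observation) = 0.0376167 / 0.128458 = 0.292831.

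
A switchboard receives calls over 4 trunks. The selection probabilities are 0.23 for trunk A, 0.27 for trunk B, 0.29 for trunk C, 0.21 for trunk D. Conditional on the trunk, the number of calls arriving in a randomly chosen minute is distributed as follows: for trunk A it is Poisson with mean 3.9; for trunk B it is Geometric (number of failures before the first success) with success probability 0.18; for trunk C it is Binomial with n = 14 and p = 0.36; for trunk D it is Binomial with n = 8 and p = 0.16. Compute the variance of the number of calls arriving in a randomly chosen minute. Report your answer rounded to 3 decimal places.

10.824

Per component, A: μ=3.9, E[X²]=19.11; B: μ=4.55556, E[X²]=46.0617; C: μ=5.04, E[X²]=28.6272; D: μ=1.28, E[X²]=2.7136.
E[X] = 0.23·3.9 + 0.27·4.55556 + 0.29·5.04 + 0.21·1.28 = 3.8574.
E[X²] = 0.23·19.11 + 0.27·46.0617 + 0.29·28.6272 + 0.21·2.7136 = 25.7037.
Var(X) = E[X²] − (E[X])² = 25.7037 − 14.8795 = 10.8242.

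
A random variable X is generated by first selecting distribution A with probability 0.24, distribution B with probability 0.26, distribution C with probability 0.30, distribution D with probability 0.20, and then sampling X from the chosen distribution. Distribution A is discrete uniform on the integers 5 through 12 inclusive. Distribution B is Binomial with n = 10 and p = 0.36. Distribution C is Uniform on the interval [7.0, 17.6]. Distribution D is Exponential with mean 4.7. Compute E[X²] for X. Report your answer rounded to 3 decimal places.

79.601

For each component E[X²] = Var + (mean)², giving A: 77.5; B: 15.264; C: 160.653; D: 44.18.
Overall E[X²] = 0.24·77.5 + 0.26·15.264 + 0.3·160.653 + 0.2·44.18 = 79.6006.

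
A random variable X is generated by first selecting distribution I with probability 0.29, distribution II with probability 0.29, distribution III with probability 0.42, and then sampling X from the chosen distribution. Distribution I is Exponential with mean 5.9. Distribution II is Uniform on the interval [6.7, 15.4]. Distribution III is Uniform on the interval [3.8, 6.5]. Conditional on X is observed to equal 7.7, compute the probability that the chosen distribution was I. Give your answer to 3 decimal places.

Likelihoods f(7.7 | ·): I: 0.0459576; II: 0.114943; III: 0.
Posterior ∝ prior × likelihood. Numerator for I: 0.29·0.0459576 = 0.0133277.
Normalizing constant: 0.29·0.0459576 + 0.29·0.114943 + 0.42·0 = 0.046661.
P(I | observation) = 0.0133277 / 0.046661 = 0.285628.

0.286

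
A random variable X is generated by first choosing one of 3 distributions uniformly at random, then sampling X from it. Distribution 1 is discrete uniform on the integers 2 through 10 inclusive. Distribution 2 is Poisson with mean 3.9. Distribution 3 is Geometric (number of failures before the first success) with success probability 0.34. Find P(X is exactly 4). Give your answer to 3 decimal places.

0.124

Conditional on each component, P(X = 4): 1: 0.111111; 2: 0.195119; 3: 0.0645141.
By total probability, P(X = 4) = 0.333333·0.111111 + 0.333333·0.195119 + 0.333333·0.0645141 = 0.123581.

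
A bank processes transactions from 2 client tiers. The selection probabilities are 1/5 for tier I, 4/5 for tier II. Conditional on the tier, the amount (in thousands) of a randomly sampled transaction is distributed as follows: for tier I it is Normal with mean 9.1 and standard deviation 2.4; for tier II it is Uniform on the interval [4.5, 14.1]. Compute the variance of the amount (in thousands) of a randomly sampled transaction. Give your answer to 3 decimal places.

Per component, I: μ=9.1, E[X²]=88.57; II: μ=9.3, E[X²]=94.17.
E[X] = 0.2·9.1 + 0.8·9.3 = 9.26.
E[X²] = 0.2·88.57 + 0.8·94.17 = 93.05.
Var(X) = E[X²] − (E[X])² = 93.05 − 85.7476 = 7.3024.

7.302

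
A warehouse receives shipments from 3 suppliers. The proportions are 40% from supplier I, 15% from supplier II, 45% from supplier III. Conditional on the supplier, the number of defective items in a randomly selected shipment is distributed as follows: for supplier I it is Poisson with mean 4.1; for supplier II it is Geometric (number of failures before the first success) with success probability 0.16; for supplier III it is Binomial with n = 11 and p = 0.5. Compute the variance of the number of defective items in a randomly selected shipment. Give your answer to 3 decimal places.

8.236

Per component, I: μ=4.1, E[X²]=20.91; II: μ=5.25, E[X²]=60.375; III: μ=5.5, E[X²]=33.
E[X] = 0.4·4.1 + 0.15·5.25 + 0.45·5.5 = 4.9025.
E[X²] = 0.4·20.91 + 0.15·60.375 + 0.45·33 = 32.2702.
Var(X) = E[X²] − (E[X])² = 32.2702 − 24.0345 = 8.23574.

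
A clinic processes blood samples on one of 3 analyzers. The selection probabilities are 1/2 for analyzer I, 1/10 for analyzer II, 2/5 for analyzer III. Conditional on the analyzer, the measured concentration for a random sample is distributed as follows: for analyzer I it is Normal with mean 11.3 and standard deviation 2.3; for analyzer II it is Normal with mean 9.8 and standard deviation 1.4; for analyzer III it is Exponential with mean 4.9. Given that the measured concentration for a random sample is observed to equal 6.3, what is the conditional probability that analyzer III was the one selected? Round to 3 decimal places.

Likelihoods f(6.3 | ·): I: 0.0163293; II: 0.0125202; III: 0.056419.
Posterior ∝ prior × likelihood. Numerator for III: 0.4·0.056419 = 0.0225676.
Normalizing constant: 0.5·0.0163293 + 0.1·0.0125202 + 0.4·0.056419 = 0.0319842.
P(III | observation) = 0.0225676 / 0.0319842 = 0.705585.

0.706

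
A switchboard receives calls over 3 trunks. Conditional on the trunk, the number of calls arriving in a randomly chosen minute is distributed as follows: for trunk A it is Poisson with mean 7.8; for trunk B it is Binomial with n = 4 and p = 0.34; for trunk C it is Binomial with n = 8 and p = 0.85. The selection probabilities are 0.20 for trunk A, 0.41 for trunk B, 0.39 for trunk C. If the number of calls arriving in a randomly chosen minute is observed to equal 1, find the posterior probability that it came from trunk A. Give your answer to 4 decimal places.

0.0040

Likelihoods P(X=1 | ·): A: 0.00319593; B: 0.390995; C: 1.16184e-05.
Posterior ∝ prior × likelihood. Numerator for A: 0.2·0.00319593 = 0.000639187.
Normalizing constant: 0.2·0.00319593 + 0.41·0.390995 + 0.39·1.16184e-05 = 0.160951.
P(A | observation) = 0.000639187 / 0.160951 = 0.0039713.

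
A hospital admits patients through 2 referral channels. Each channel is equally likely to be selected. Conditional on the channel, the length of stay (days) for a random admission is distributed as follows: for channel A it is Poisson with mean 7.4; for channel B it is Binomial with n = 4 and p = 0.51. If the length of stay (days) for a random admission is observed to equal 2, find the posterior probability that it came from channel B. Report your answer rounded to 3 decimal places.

0.957

Likelihoods P(X=2 | ·): A: 0.0167361; B: 0.3747.
Posterior ∝ prior × likelihood. Numerator for B: 0.5·0.3747 = 0.18735.
Normalizing constant: 0.5·0.0167361 + 0.5·0.3747 = 0.195718.
P(B | observation) = 0.18735 / 0.195718 = 0.957244.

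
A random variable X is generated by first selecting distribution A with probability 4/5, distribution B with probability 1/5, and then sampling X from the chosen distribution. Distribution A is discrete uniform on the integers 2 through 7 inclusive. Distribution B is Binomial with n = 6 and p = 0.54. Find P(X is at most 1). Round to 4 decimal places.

0.0152

Conditional on each component, P(X ≤ 1): A: 0; B: 0.0762063.
By total probability, P(X ≤ 1) = 0.8·0 + 0.2·0.0762063 = 0.0152413.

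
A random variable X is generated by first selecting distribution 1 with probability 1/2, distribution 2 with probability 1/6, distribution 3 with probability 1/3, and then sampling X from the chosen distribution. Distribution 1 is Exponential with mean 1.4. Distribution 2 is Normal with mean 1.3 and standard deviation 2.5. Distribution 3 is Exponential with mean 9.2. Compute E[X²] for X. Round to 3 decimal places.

For each component E[X²] = Var + (mean)², giving 1: 3.92; 2: 7.94; 3: 169.28.
Overall E[X²] = 0.5·3.92 + 0.166667·7.94 + 0.333333·169.28 = 59.71.

59.710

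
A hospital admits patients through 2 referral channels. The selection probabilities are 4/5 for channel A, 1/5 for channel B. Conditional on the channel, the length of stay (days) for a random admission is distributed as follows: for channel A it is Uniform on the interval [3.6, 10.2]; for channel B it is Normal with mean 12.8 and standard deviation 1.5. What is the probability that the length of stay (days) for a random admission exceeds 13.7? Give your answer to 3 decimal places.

Conditional on each channel, P(X > 13.7): A: 0; B: 0.274253.
By total probability, P(X > 13.7) = 0.8·0 + 0.2·0.274253 = 0.0548506.

0.055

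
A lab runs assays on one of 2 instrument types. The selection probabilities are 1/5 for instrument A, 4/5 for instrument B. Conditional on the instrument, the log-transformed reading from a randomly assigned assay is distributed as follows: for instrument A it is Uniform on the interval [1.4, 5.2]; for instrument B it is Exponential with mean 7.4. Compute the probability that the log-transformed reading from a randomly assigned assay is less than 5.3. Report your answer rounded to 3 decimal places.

Conditional on each instrument, P(X < 5.3): A: 1; B: 0.511402.
By total probability, P(X < 5.3) = 0.2·1 + 0.8·0.511402 = 0.609122.

0.609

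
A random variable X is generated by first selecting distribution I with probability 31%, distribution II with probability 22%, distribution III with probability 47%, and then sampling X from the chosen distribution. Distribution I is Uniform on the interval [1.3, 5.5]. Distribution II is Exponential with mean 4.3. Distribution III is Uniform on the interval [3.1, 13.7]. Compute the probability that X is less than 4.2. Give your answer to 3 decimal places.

Conditional on each component, P(X < 4.2): I: 0.690476; II: 0.623465; III: 0.103774.
By total probability, P(X < 4.2) = 0.31·0.690476 + 0.22·0.623465 + 0.47·0.103774 = 0.399983.

0.400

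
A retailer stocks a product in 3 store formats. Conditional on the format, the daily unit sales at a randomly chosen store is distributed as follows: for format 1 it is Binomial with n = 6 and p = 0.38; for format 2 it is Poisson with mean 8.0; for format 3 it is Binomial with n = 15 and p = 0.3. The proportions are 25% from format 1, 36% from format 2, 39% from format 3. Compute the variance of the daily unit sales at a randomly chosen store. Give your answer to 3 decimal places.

9.607

Per component, 1: μ=2.28, E[X²]=6.612; 2: μ=8, E[X²]=72; 3: μ=4.5, E[X²]=23.4.
E[X] = 0.25·2.28 + 0.36·8 + 0.39·4.5 = 5.205.
E[X²] = 0.25·6.612 + 0.36·72 + 0.39·23.4 = 36.699.
Var(X) = E[X²] − (E[X])² = 36.699 − 27.092 = 9.60697.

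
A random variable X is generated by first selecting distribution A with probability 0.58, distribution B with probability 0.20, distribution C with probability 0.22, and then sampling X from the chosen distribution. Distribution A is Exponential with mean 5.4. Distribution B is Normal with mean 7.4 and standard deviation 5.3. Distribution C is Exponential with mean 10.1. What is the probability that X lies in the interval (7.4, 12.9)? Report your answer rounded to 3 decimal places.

Conditional on each component, P(7.4 < X < 12.9): A: 0.162281; B: 0.350303; C: 0.201813.
By total probability, P(7.4 < X < 12.9) = 0.58·0.162281 + 0.2·0.350303 + 0.22·0.201813 = 0.208583.

0.209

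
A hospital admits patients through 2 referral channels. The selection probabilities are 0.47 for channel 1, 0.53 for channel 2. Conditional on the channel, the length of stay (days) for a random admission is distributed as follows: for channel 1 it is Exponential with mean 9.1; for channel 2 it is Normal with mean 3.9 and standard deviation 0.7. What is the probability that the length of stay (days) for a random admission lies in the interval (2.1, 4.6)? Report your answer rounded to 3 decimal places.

0.533

Conditional on each channel, P(2.1 < X < 4.6): 1: 0.190715; 2: 0.836281.
By total probability, P(2.1 < X < 4.6) = 0.47·0.190715 + 0.53·0.836281 = 0.532865.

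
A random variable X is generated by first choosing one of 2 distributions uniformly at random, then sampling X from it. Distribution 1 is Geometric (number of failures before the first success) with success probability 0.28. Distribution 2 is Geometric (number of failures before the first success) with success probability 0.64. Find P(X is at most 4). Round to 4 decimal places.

Conditional on each component, P(X ≤ 4): 1: 0.806508; 2: 0.993953.
By total probability, P(X ≤ 4) = 0.5·0.806508 + 0.5·0.993953 = 0.900231.

0.9002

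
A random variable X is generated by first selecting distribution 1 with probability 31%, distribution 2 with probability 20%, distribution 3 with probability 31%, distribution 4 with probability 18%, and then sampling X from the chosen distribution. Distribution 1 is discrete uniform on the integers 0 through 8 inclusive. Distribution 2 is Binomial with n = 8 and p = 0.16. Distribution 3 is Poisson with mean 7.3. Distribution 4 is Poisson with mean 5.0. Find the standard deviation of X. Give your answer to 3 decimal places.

Per component, 1: μ=4, E[X²]=22.6667; 2: μ=1.28, E[X²]=2.7136; 3: μ=7.3, E[X²]=60.59; 4: μ=5, E[X²]=30.
E[X] = 0.31·4 + 0.2·1.28 + 0.31·7.3 + 0.18·5 = 4.659.
E[X²] = 0.31·22.6667 + 0.2·2.7136 + 0.31·60.59 + 0.18·30 = 31.7523.
Var(X) = E[X²] − (E[X])² = 31.7523 − 21.7063 = 10.046.
SD(X) = √10.046 = 3.16954.

3.170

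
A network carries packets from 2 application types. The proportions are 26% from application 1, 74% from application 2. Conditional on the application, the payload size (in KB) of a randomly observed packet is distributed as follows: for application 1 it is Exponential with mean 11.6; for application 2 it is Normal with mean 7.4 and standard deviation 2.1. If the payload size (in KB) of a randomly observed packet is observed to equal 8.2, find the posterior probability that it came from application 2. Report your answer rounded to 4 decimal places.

0.9220

Likelihoods f(8.2 | ·): 1: 0.0425149; 2: 0.176676.
Posterior ∝ prior × likelihood. Numerator for 2: 0.74·0.176676 = 0.13074.
Normalizing constant: 0.26·0.0425149 + 0.74·0.176676 = 0.141794.
P(2 | observation) = 0.13074 / 0.141794 = 0.922043.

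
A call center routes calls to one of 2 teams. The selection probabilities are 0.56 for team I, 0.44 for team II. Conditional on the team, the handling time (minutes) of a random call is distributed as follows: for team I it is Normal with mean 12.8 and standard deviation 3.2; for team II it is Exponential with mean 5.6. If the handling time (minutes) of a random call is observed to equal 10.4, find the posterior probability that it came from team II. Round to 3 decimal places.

Likelihoods f(10.4 | ·): I: 0.0941054; II: 0.0278782.
Posterior ∝ prior × likelihood. Numerator for II: 0.44·0.0278782 = 0.0122664.
Normalizing constant: 0.56·0.0941054 + 0.44·0.0278782 = 0.0649655.
P(II | observation) = 0.0122664 / 0.0649655 = 0.188814.

0.189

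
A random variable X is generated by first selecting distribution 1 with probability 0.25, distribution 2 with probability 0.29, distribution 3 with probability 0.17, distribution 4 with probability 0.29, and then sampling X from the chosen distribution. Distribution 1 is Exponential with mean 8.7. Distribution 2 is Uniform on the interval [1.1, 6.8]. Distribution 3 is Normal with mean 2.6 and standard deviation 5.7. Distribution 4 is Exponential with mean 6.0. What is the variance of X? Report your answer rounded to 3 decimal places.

Per component, 1: μ=8.7, E[X²]=151.38; 2: μ=3.95, E[X²]=18.31; 3: μ=2.6, E[X²]=39.25; 4: μ=6, E[X²]=72.
E[X] = 0.25·8.7 + 0.29·3.95 + 0.17·2.6 + 0.29·6 = 5.5025.
E[X²] = 0.25·151.38 + 0.29·18.31 + 0.17·39.25 + 0.29·72 = 70.7074.
Var(X) = E[X²] − (E[X])² = 70.7074 − 30.2775 = 40.4299.

40.430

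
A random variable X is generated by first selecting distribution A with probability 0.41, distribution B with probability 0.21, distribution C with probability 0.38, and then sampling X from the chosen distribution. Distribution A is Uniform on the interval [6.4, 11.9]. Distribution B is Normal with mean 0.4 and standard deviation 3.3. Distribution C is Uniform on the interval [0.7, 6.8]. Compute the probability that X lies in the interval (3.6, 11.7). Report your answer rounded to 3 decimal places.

0.629

Conditional on each component, P(3.6 < X < 11.7): A: 0.963636; B: 0.165791; C: 0.52459.
By total probability, P(3.6 < X < 11.7) = 0.41·0.963636 + 0.21·0.165791 + 0.38·0.52459 = 0.629251.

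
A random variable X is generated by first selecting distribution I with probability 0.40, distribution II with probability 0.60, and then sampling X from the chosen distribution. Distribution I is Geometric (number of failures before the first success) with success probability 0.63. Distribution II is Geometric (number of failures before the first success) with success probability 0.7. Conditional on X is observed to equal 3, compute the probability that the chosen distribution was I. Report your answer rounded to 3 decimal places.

0.530

Likelihoods P(X=3 | ·): I: 0.0319114; II: 0.0189.
Posterior ∝ prior × likelihood. Numerator for I: 0.4·0.0319114 = 0.0127646.
Normalizing constant: 0.4·0.0319114 + 0.6·0.0189 = 0.0241046.
P(I | observation) = 0.0127646 / 0.0241046 = 0.52955.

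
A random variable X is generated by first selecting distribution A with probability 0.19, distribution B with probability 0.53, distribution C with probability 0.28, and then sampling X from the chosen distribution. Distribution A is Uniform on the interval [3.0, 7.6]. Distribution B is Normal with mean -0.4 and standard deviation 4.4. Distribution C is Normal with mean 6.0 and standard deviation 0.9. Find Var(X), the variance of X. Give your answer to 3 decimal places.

Per component, A: μ=5.3, E[X²]=29.8533; B: μ=-0.4, E[X²]=19.52; C: μ=6, E[X²]=36.81.
E[X] = 0.19·5.3 + 0.53·-0.4 + 0.28·6 = 2.475.
E[X²] = 0.19·29.8533 + 0.53·19.52 + 0.28·36.81 = 26.3245.
Var(X) = E[X²] − (E[X])² = 26.3245 − 6.12563 = 20.1989.

20.199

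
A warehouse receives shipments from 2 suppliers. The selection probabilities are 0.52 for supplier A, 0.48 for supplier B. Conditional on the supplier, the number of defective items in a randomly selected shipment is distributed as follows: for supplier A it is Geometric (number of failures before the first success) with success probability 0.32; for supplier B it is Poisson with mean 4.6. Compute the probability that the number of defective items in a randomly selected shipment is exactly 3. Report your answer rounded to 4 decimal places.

0.1306

Conditional on each supplier, P(X = 3): A: 0.100618; B: 0.163068.
By total probability, P(X = 3) = 0.52·0.100618 + 0.48·0.163068 = 0.130594.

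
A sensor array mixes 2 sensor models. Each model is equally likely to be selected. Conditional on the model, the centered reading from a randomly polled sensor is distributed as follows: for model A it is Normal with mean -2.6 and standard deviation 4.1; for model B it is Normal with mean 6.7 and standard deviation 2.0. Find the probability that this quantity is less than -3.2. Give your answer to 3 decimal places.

Conditional on each model, P(X < -3.2): A: 0.441826; B: 3.71067e-07.
By total probability, P(X < -3.2) = 0.5·0.441826 + 0.5·3.71067e-07 = 0.220913.

0.221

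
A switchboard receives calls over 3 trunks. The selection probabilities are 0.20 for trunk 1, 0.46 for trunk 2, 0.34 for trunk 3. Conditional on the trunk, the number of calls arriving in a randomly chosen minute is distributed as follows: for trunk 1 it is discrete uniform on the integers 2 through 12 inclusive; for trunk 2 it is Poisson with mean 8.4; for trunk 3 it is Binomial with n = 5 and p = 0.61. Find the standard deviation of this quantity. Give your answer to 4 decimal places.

Per component, 1: μ=7, E[X²]=59; 2: μ=8.4, E[X²]=78.96; 3: μ=3.05, E[X²]=10.492.
E[X] = 0.2·7 + 0.46·8.4 + 0.34·3.05 = 6.301.
E[X²] = 0.2·59 + 0.46·78.96 + 0.34·10.492 = 51.6889.
Var(X) = E[X²] − (E[X])² = 51.6889 − 39.7026 = 11.9863.
SD(X) = √11.9863 = 3.46212.

3.4621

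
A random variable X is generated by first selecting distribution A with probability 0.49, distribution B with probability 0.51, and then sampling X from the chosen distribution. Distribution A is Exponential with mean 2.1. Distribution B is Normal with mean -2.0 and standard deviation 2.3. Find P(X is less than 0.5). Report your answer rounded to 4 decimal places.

Conditional on each component, P(X < 0.5): A: 0.211872; B: 0.861472.
By total probability, P(X < 0.5) = 0.49·0.211872 + 0.51·0.861472 = 0.543168.

0.5432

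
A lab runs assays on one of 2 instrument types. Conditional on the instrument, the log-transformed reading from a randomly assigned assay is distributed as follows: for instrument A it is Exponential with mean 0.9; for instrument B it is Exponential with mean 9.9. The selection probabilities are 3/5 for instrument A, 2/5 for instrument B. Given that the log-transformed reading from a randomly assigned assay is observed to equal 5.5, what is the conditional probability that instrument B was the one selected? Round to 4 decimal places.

0.9400

Likelihoods f(5.5 | ·): A: 0.00246454; B: 0.0579549.
Posterior ∝ prior × likelihood. Numerator for B: 0.4·0.0579549 = 0.023182.
Normalizing constant: 0.6·0.00246454 + 0.4·0.0579549 = 0.0246607.
P(B | observation) = 0.023182 / 0.0246607 = 0.940037.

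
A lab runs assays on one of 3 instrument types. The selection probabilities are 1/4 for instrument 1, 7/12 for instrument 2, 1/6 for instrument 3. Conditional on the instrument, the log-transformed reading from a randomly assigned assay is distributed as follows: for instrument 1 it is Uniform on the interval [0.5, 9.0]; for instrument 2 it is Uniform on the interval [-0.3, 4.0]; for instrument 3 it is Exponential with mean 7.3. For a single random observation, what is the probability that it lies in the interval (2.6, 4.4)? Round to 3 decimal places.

0.268

Conditional on each instrument, P(2.6 < X < 4.4): 1: 0.211765; 2: 0.325581; 3: 0.153047.
By total probability, P(2.6 < X < 4.4) = 0.25·0.211765 + 0.583333·0.325581 + 0.166667·0.153047 = 0.268372.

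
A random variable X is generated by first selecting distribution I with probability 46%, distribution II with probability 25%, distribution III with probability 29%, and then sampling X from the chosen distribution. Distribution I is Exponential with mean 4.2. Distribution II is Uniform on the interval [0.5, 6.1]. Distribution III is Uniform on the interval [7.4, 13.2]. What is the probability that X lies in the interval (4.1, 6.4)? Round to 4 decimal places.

0.1624

Conditional on each component, P(4.1 < X < 6.4): I: 0.158863; II: 0.357143; III: 0.
By total probability, P(4.1 < X < 6.4) = 0.46·0.158863 + 0.25·0.357143 + 0.29·0 = 0.162363.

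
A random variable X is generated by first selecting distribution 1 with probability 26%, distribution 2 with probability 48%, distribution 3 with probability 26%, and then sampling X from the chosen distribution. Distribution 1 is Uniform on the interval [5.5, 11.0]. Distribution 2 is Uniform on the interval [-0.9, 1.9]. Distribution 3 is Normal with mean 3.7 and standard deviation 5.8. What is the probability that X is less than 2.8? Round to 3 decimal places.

0.594

Conditional on each component, P(X < 2.8): 1: 0; 2: 1; 3: 0.438343.
By total probability, P(X < 2.8) = 0.26·0 + 0.48·1 + 0.26·0.438343 = 0.593969.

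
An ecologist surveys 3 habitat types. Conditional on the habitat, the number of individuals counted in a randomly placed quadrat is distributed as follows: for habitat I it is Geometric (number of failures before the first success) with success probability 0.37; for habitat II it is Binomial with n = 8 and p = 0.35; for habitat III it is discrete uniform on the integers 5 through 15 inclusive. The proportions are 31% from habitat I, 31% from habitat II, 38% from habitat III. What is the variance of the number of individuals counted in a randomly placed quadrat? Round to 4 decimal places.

Per component, I: μ=1.7027, E[X²]=7.5011; II: μ=2.8, E[X²]=9.66; III: μ=10, E[X²]=110.
E[X] = 0.31·1.7027 + 0.31·2.8 + 0.38·10 = 5.19584.
E[X²] = 0.31·7.5011 + 0.31·9.66 + 0.38·110 = 47.1199.
Var(X) = E[X²] − (E[X])² = 47.1199 − 26.9967 = 20.1232.

20.1232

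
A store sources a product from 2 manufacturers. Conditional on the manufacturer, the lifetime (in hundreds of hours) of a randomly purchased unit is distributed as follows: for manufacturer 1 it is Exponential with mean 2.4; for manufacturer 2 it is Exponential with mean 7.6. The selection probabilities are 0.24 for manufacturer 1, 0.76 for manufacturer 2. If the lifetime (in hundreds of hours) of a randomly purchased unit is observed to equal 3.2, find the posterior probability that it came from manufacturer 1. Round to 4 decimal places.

Likelihoods f(3.2 | ·): 1: 0.109832; 2: 0.0863626.
Posterior ∝ prior × likelihood. Numerator for 1: 0.24·0.109832 = 0.0263597.
Normalizing constant: 0.24·0.109832 + 0.76·0.0863626 = 0.0919953.
P(1 | observation) = 0.0263597 / 0.0919953 = 0.286533.

0.2865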